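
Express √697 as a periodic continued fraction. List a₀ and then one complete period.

[26; 2, 2, 52]

a₀ = ⌊√697⌋ = 26.
With m₀=0, d₀=1 and mₖ₊₁ = dₖaₖ − mₖ, dₖ₊₁ = (n − mₖ₊₁²)/dₖ, aₖ₊₁ = ⌊(a₀+mₖ₊₁)/dₖ₊₁⌋:
  k=1: m=26, d=21, a=2
  k=2: m=16, d=21, a=2
  k=3: m=26, d=1, a=52
d=1 and a=2a₀=52 at k=3, so the next step gives (m, d) = (26, 21) again — its k=1 value — and the period has length 3.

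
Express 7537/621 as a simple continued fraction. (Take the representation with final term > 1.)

[12; 7, 3, 3, 1, 2, 2]

7537 = 12*621 + 85
621 = 7*85 + 26
85 = 3*26 + 7
26 = 3*7 + 5
7 = 1*5 + 2
5 = 2*2 + 1
2 = 2*1 + 0  (stop)
So 7537/621 = [12; 7, 3, 3, 1, 2, 2].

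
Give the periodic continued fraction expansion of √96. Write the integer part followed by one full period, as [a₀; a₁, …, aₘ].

[9; 1, 3, 1, 18]

a₀ = ⌊√96⌋ = 9.
With m₀=0, d₀=1 and mₖ₊₁ = dₖaₖ − mₖ, dₖ₊₁ = (n − mₖ₊₁²)/dₖ, aₖ₊₁ = ⌊(a₀+mₖ₊₁)/dₖ₊₁⌋:
  k=1: m=9, d=15, a=1
  k=2: m=6, d=4, a=3
  k=3: m=6, d=15, a=1
  k=4: m=9, d=1, a=18
d=1 and a=2a₀=18 at k=4, so the next step gives (m, d) = (9, 15) again — its k=1 value — and the period has length 4.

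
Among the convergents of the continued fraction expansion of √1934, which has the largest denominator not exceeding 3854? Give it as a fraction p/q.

√1934 = [43; 1, 42, 1, 86, …] (period length 4).
Convergents:
  p_0/q_0 = 43/1
  p_1/q_1 = 44/1
  p_2/q_2 = 1891/43
  p_3/q_3 = 1935/44
  p_4/q_4 = 168301/3827
  p_5/q_5 = 170236/3871
q_4 = 3827 ≤ 3854 < 3871 = q_5, so the answer is 168301/3827.

168301/3827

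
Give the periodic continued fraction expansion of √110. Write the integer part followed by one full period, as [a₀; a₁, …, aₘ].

a₀ = ⌊√110⌋ = 10.
With m₀=0, d₀=1 and mₖ₊₁ = dₖaₖ − mₖ, dₖ₊₁ = (n − mₖ₊₁²)/dₖ, aₖ₊₁ = ⌊(a₀+mₖ₊₁)/dₖ₊₁⌋:
  k=1: m=10, d=10, a=2
  k=2: m=10, d=1, a=20
d=1 and a=2a₀=20 at k=2, so the next step gives (m, d) = (10, 10) again — its k=1 value — and the period has length 2.

[10; 2, 20]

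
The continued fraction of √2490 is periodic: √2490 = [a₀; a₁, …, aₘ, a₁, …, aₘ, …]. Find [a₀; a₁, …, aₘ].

a₀ = ⌊√2490⌋ = 49.
With m₀=0, d₀=1 and mₖ₊₁ = dₖaₖ − mₖ, dₖ₊₁ = (n − mₖ₊₁²)/dₖ, aₖ₊₁ = ⌊(a₀+mₖ₊₁)/dₖ₊₁⌋:
  k=1: m=49, d=89, a=1
  k=2: m=40, d=10, a=8
  k=3: m=40, d=89, a=1
  k=4: m=49, d=1, a=98
d=1 and a=2a₀=98 at k=4, so the next step gives (m, d) = (49, 89) again — its k=1 value — and the period has length 4.

[49; 1, 8, 1, 98]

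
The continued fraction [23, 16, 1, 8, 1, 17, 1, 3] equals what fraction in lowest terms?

Using pₖ = aₖpₖ₋₁ + pₖ₋₂ and qₖ = aₖqₖ₋₁ + qₖ₋₂:
  k=0: a=23, p=23, q=1
  k=1: a=16, p=369, q=16
  k=2: a=1, p=392, q=17
  k=3: a=8, p=3505, q=152
  k=4: a=1, p=3897, q=169
  k=5: a=17, p=69754, q=3025
  k=6: a=1, p=73651, q=3194
  k=7: a=3, p=290707, q=12607

290707/12607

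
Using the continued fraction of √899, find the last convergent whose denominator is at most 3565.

106111/3539

√899 = [29; 1, 58, …] (period length 2).
Convergents:
  p_0/q_0 = 29/1
  p_1/q_1 = 30/1
  p_2/q_2 = 1769/59
  p_3/q_3 = 1799/60
  p_4/q_4 = 106111/3539
  p_5/q_5 = 107910/3599
q_4 = 3539 ≤ 3565 < 3599 = q_5, so the answer is 106111/3539.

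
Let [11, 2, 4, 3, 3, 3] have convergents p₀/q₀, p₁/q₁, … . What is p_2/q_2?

Using pₖ = aₖpₖ₋₁ + pₖ₋₂, qₖ = aₖqₖ₋₁ + qₖ₋₂ (with p₋₁=1, p₋₂=0, q₋₁=0, q₋₂=1):
  k=0: a=11, p=11, q=1
  k=1: a=2, p=23, q=2
  k=2: a=4, p=103, q=9

103/9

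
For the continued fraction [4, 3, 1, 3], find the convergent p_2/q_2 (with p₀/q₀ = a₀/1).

Using pₖ = aₖpₖ₋₁ + pₖ₋₂, qₖ = aₖqₖ₋₁ + qₖ₋₂ (with p₋₁=1, p₋₂=0, q₋₁=0, q₋₂=1):
  k=0: a=4, p=4, q=1
  k=1: a=3, p=13, q=3
  k=2: a=1, p=17, q=4

17/4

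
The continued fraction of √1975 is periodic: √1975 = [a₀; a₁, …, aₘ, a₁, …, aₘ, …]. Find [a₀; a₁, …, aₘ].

a₀ = ⌊√1975⌋ = 44.
With m₀=0, d₀=1 and mₖ₊₁ = dₖaₖ − mₖ, dₖ₊₁ = (n − mₖ₊₁²)/dₖ, aₖ₊₁ = ⌊(a₀+mₖ₊₁)/dₖ₊₁⌋:
  k=1: m=44, d=39, a=2
  k=2: m=34, d=21, a=3
  k=3: m=29, d=54, a=1
  k=4: m=25, d=25, a=2
  k=5: m=25, d=54, a=1
  k=6: m=29, d=21, a=3
  k=7: m=34, d=39, a=2
  k=8: m=44, d=1, a=88
d=1 and a=2a₀=88 at k=8, so the next step gives (m, d) = (44, 39) again — its k=1 value — and the period has length 8.

[44; 2, 3, 1, 2, 1, 3, 2, 88]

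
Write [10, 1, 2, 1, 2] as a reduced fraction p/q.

118/11

Fold from the inside: start with 2/1.
  1 + 1/2 = 3/2
  2 + 2/3 = 8/3
  1 + 3/8 = 11/8
  10 + 8/11 = 118/11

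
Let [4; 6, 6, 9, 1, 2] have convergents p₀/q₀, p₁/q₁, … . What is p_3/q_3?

Using pₖ = aₖpₖ₋₁ + pₖ₋₂, qₖ = aₖqₖ₋₁ + qₖ₋₂ (with p₋₁=1, p₋₂=0, q₋₁=0, q₋₂=1):
  k=0: a=4, p=4, q=1
  k=1: a=6, p=25, q=6
  k=2: a=6, p=154, q=37
  k=3: a=9, p=1411, q=339

1411/339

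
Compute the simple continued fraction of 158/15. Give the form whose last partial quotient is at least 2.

158 = 10·15 + 8
15 = 1·8 + 7
8 = 1·7 + 1
7 = 7·1 + 0  (stop)
So 158/15 = [10; 1, 1, 7].

[10; 1, 1, 7]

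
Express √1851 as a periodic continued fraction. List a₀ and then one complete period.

[43; 43, 86]

a₀ = ⌊√1851⌋ = 43.
With m₀=0, d₀=1 and mₖ₊₁ = dₖaₖ − mₖ, dₖ₊₁ = (n − mₖ₊₁²)/dₖ, aₖ₊₁ = ⌊(a₀+mₖ₊₁)/dₖ₊₁⌋:
  k=1: m=43, d=2, a=43
  k=2: m=43, d=1, a=86
d=1 and a=2a₀=86 at k=2, so the next step gives (m, d) = (43, 2) again — its k=1 value — and the period has length 2.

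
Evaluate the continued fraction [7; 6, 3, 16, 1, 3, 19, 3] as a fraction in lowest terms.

545537/76213

Using pₖ = aₖpₖ₋₁ + pₖ₋₂ and qₖ = aₖqₖ₋₁ + qₖ₋₂:
  k=0: a=7, p=7, q=1
  k=1: a=6, p=43, q=6
  k=2: a=3, p=136, q=19
  k=3: a=16, p=2219, q=310
  k=4: a=1, p=2355, q=329
  k=5: a=3, p=9284, q=1297
  k=6: a=19, p=178751, q=24972
  k=7: a=3, p=545537, q=76213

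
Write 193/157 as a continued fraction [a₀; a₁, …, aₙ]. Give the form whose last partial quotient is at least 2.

[1; 4, 2, 1, 3, 3]

193 = 1*157 + 36
157 = 4*36 + 13
36 = 2*13 + 10
13 = 1*10 + 3
10 = 3*3 + 1
3 = 3*1 + 0  (stop)
So 193/157 = [1; 4, 2, 1, 3, 3].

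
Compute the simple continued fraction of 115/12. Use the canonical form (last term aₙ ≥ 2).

[9; 1, 1, 2, 2]

115 = 9×12 + 7
12 = 1×7 + 5
7 = 1×5 + 2
5 = 2×2 + 1
2 = 2×1 + 0  (stop)
So 115/12 = [9; 1, 1, 2, 2].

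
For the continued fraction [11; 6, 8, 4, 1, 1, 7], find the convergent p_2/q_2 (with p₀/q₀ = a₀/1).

547/49

Using pₖ = aₖpₖ₋₁ + pₖ₋₂, qₖ = aₖqₖ₋₁ + qₖ₋₂ (with p₋₁=1, p₋₂=0, q₋₁=0, q₋₂=1):
  k=0: a=11, p=11, q=1
  k=1: a=6, p=67, q=6
  k=2: a=8, p=547, q=49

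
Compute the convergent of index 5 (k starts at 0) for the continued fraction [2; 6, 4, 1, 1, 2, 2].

309/143

Using pₖ = aₖpₖ₋₁ + pₖ₋₂, qₖ = aₖqₖ₋₁ + qₖ₋₂ (with p₋₁=1, p₋₂=0, q₋₁=0, q₋₂=1):
  k=0: a=2, p=2, q=1
  k=1: a=6, p=13, q=6
  k=2: a=4, p=54, q=25
  k=3: a=1, p=67, q=31
  k=4: a=1, p=121, q=56
  k=5: a=2, p=309, q=143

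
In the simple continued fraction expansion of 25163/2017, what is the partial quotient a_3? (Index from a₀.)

25163 = 12·2017 + 959   →  a_0 = 12
2017 = 2·959 + 99   →  a_1 = 2
959 = 9·99 + 68   →  a_2 = 9
99 = 1·68 + 31   →  a_3 = 1

1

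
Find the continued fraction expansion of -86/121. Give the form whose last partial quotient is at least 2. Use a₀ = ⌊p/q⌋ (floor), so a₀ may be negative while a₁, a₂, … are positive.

-86 = -1*121 + 35
121 = 3*35 + 16
35 = 2*16 + 3
16 = 5*3 + 1
3 = 3*1 + 0  (stop)
So -86/121 = [-1; 3, 2, 5, 3].

[-1; 3, 2, 5, 3]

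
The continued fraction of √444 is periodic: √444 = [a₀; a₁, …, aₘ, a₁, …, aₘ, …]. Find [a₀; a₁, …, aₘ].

a₀ = ⌊√444⌋ = 21.

[21; 14, 42]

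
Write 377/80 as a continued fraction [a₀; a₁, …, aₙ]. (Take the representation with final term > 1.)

[4; 1, 2, 2, 11]

377 = 4×80 + 57
80 = 1×57 + 23
57 = 2×23 + 11
23 = 2×11 + 1
11 = 11×1 + 0  (stop)
So 377/80 = [4; 1, 2, 2, 11].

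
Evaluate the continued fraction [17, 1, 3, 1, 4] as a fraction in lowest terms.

427/24

Using pₖ = aₖpₖ₋₁ + pₖ₋₂ and qₖ = aₖqₖ₋₁ + qₖ₋₂:
  k=0: a=17, p=17, q=1
  k=1: a=1, p=18, q=1
  k=2: a=3, p=71, q=4
  k=3: a=1, p=89, q=5
  k=4: a=4, p=427, q=24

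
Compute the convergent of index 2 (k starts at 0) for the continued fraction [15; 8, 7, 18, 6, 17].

Using pₖ = aₖpₖ₋₁ + pₖ₋₂, qₖ = aₖqₖ₋₁ + qₖ₋₂ (with p₋₁=1, p₋₂=0, q₋₁=0, q₋₂=1):
  k=0: a=15, p=15, q=1
  k=1: a=8, p=121, q=8
  k=2: a=7, p=862, q=57

862/57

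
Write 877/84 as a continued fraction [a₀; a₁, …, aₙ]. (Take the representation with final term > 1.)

[10; 2, 3, 1, 2, 3]

877 = 10*84 + 37
84 = 2*37 + 10
37 = 3*10 + 7
10 = 1*7 + 3
7 = 2*3 + 1
3 = 3*1 + 0  (stop)
So 877/84 = [10; 2, 3, 1, 2, 3].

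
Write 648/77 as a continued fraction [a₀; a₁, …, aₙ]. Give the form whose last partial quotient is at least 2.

648 = 8*77 + 32
77 = 2*32 + 13
32 = 2*13 + 6
13 = 2*6 + 1
6 = 6*1 + 0  (stop)
So 648/77 = [8; 2, 2, 2, 6].

[8; 2, 2, 2, 6]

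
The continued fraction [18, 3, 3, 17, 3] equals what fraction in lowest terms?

Using pₖ = aₖpₖ₋₁ + pₖ₋₂ and qₖ = aₖqₖ₋₁ + qₖ₋₂:
  k=0: a=18, p=18, q=1
  k=1: a=3, p=55, q=3
  k=2: a=3, p=183, q=10
  k=3: a=17, p=3166, q=173
  k=4: a=3, p=9681, q=529

9681/529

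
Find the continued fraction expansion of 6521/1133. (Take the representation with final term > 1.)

[5; 1, 3, 11, 12, 2]

6521 = 5*1133 + 856
1133 = 1*856 + 277
856 = 3*277 + 25
277 = 11*25 + 2
25 = 12*2 + 1
2 = 2*1 + 0  (stop)
So 6521/1133 = [5; 1, 3, 11, 12, 2].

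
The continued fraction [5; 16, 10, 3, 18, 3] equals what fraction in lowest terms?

Using pₖ = aₖpₖ₋₁ + pₖ₋₂ and qₖ = aₖqₖ₋₁ + qₖ₋₂:
  k=0: a=5, p=5, q=1
  k=1: a=16, p=81, q=16
  k=2: a=10, p=815, q=161
  k=3: a=3, p=2526, q=499
  k=4: a=18, p=46283, q=9143
  k=5: a=3, p=141375, q=27928

141375/27928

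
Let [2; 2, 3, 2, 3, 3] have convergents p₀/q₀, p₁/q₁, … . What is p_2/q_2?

Using pₖ = aₖpₖ₋₁ + pₖ₋₂, qₖ = aₖqₖ₋₁ + qₖ₋₂ (with p₋₁=1, p₋₂=0, q₋₁=0, q₋₂=1):
  k=0: a=2, p=2, q=1
  k=1: a=2, p=5, q=2
  k=2: a=3, p=17, q=7

17/7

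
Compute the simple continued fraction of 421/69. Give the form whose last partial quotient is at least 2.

[6; 9, 1, 6]

421 = 6*69 + 7
69 = 9*7 + 6
7 = 1*6 + 1
6 = 6*1 + 0  (stop)
So 421/69 = [6; 9, 1, 6].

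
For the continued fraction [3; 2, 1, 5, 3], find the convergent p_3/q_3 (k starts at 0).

57/17

Using pₖ = aₖpₖ₋₁ + pₖ₋₂, qₖ = aₖqₖ₋₁ + qₖ₋₂ (with p₋₁=1, p₋₂=0, q₋₁=0, q₋₂=1):
  k=0: a=3, p=3, q=1
  k=1: a=2, p=7, q=2
  k=2: a=1, p=10, q=3
  k=3: a=5, p=57, q=17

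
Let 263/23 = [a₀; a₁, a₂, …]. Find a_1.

263 = 11·23 + 10   →  a_0 = 11
23 = 2·10 + 3   →  a_1 = 2

2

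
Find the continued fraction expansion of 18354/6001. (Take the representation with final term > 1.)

[3; 17, 10, 3, 11]

18354 = 3·6001 + 351
6001 = 17·351 + 34
351 = 10·34 + 11
34 = 3·11 + 1
11 = 11·1 + 0  (stop)
So 18354/6001 = [3; 17, 10, 3, 11].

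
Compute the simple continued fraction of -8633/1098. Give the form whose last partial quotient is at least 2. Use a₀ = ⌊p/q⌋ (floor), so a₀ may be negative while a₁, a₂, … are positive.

-8633 = -8·1098 + 151
1098 = 7·151 + 41
151 = 3·41 + 28
41 = 1·28 + 13
28 = 2·13 + 2
13 = 6·2 + 1
2 = 2·1 + 0  (stop)
So -8633/1098 = [-8; 7, 3, 1, 2, 6, 2].

[-8; 7, 3, 1, 2, 6, 2]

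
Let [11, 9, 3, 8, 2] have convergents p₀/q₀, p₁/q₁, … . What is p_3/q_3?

Using pₖ = aₖpₖ₋₁ + pₖ₋₂, qₖ = aₖqₖ₋₁ + qₖ₋₂ (with p₋₁=1, p₋₂=0, q₋₁=0, q₋₂=1):
  k=0: a=11, p=11, q=1
  k=1: a=9, p=100, q=9
  k=2: a=3, p=311, q=28
  k=3: a=8, p=2588, q=233

2588/233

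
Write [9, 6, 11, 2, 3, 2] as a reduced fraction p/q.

10209/1114

Fold from the inside: start with 2/1.
  3 + 1/2 = 7/2
  2 + 2/7 = 16/7
  11 + 7/16 = 183/16
  6 + 16/183 = 1114/183
  9 + 183/1114 = 10209/1114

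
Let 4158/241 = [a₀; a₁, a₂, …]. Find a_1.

3

4158 = 17·241 + 61   →  a_0 = 17
241 = 3·61 + 58   →  a_1 = 3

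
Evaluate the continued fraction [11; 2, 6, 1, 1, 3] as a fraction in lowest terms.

Fold from the inside: start with 3/1.
  1 + 1/3 = 4/3
  1 + 3/4 = 7/4
  6 + 4/7 = 46/7
  2 + 7/46 = 99/46
  11 + 46/99 = 1135/99

1135/99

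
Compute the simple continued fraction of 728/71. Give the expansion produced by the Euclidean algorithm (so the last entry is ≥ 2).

[10; 3, 1, 17]

728 = 10·71 + 18
71 = 3·18 + 17
18 = 1·17 + 1
17 = 17·1 + 0  (stop)
So 728/71 = [10; 3, 1, 17].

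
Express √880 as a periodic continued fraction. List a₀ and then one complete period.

a₀ = ⌊√880⌋ = 29.
With m₀=0, d₀=1 and mₖ₊₁ = dₖaₖ − mₖ, dₖ₊₁ = (n − mₖ₊₁²)/dₖ, aₖ₊₁ = ⌊(a₀+mₖ₊₁)/dₖ₊₁⌋:
  k=1: m=29, d=39, a=1
  k=2: m=10, d=20, a=1
  k=3: m=10, d=39, a=1
  k=4: m=29, d=1, a=58
d=1 and a=2a₀=58 at k=4, so the next step gives (m, d) = (29, 39) again — its k=1 value — and the period has length 4.

[29; 1, 1, 1, 58]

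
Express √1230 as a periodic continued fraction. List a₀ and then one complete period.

a₀ = ⌊√1230⌋ = 35.

[35; 14, 70]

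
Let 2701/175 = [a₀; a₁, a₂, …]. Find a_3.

3

2701 = 15·175 + 76   →  a_0 = 15
175 = 2·76 + 23   →  a_1 = 2
76 = 3·23 + 7   →  a_2 = 3
23 = 3·7 + 2   →  a_3 = 3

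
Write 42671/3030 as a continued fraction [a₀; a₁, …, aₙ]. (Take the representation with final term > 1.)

42671 = 14·3030 + 251
3030 = 12·251 + 18
251 = 13·18 + 17
18 = 1·17 + 1
17 = 17·1 + 0  (stop)
So 42671/3030 = [14; 12, 13, 1, 17].

[14; 12, 13, 1, 17]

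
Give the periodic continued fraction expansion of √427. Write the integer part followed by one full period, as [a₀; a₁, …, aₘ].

[20; 1, 1, 1, 40]

a₀ = ⌊√427⌋ = 20.
With m₀=0, d₀=1 and mₖ₊₁ = dₖaₖ − mₖ, dₖ₊₁ = (n − mₖ₊₁²)/dₖ, aₖ₊₁ = ⌊(a₀+mₖ₊₁)/dₖ₊₁⌋:
  k=1: m=20, d=27, a=1
  k=2: m=7, d=14, a=1
  k=3: m=7, d=27, a=1
  k=4: m=20, d=1, a=40
d=1 and a=2a₀=40 at k=4, so the next step gives (m, d) = (20, 27) again — its k=1 value — and the period has length 4.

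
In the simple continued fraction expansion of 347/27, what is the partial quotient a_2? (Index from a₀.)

347 = 12·27 + 23   →  a_0 = 12
27 = 1·23 + 4   →  a_1 = 1
23 = 5·4 + 3   →  a_2 = 5

5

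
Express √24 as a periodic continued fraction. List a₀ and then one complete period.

[4; 1, 8]

a₀ = ⌊√24⌋ = 4.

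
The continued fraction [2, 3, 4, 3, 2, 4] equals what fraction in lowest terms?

993/430

Fold from the inside: start with 4/1.
  2 + 1/4 = 9/4
  3 + 4/9 = 31/9
  4 + 9/31 = 133/31
  3 + 31/133 = 430/133
  2 + 133/430 = 993/430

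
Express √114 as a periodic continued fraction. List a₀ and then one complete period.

[10; 1, 2, 10, 2, 1, 20]

a₀ = ⌊√114⌋ = 10.
With m₀=0, d₀=1 and mₖ₊₁ = dₖaₖ − mₖ, dₖ₊₁ = (n − mₖ₊₁²)/dₖ, aₖ₊₁ = ⌊(a₀+mₖ₊₁)/dₖ₊₁⌋:
  k=1: m=10, d=14, a=1
  k=2: m=4, d=7, a=2
  k=3: m=10, d=2, a=10
  k=4: m=10, d=7, a=2
  k=5: m=4, d=14, a=1
  k=6: m=10, d=1, a=20
d=1 and a=2a₀=20 at k=6, so the next step gives (m, d) = (10, 14) again — its k=1 value — and the period has length 6.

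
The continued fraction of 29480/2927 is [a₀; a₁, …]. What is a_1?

13

29480 = 10·2927 + 210   →  a_0 = 10
2927 = 13·210 + 197   →  a_1 = 13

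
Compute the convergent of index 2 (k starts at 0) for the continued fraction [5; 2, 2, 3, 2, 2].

Using pₖ = aₖpₖ₋₁ + pₖ₋₂, qₖ = aₖqₖ₋₁ + qₖ₋₂ (with p₋₁=1, p₋₂=0, q₋₁=0, q₋₂=1):
  k=0: a=5, p=5, q=1
  k=1: a=2, p=11, q=2
  k=2: a=2, p=27, q=5

27/5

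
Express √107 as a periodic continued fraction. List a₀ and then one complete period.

[10; 2, 1, 9, 1, 2, 20]

a₀ = ⌊√107⌋ = 10.
With m₀=0, d₀=1 and mₖ₊₁ = dₖaₖ − mₖ, dₖ₊₁ = (n − mₖ₊₁²)/dₖ, aₖ₊₁ = ⌊(a₀+mₖ₊₁)/dₖ₊₁⌋:
  k=1: m=10, d=7, a=2
  k=2: m=4, d=13, a=1
  k=3: m=9, d=2, a=9
  k=4: m=9, d=13, a=1
  k=5: m=4, d=7, a=2
  k=6: m=10, d=1, a=20
d=1 and a=2a₀=20 at k=6, so the next step gives (m, d) = (10, 7) again — its k=1 value — and the period has length 6.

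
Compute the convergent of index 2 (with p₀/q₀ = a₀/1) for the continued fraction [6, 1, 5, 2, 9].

Using pₖ = aₖpₖ₋₁ + pₖ₋₂, qₖ = aₖqₖ₋₁ + qₖ₋₂ (with p₋₁=1, p₋₂=0, q₋₁=0, q₋₂=1):
  k=0: a=6, p=6, q=1
  k=1: a=1, p=7, q=1
  k=2: a=5, p=41, q=6

41/6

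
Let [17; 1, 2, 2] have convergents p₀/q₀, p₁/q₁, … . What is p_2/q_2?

53/3

Using pₖ = aₖpₖ₋₁ + pₖ₋₂, qₖ = aₖqₖ₋₁ + qₖ₋₂ (with p₋₁=1, p₋₂=0, q₋₁=0, q₋₂=1):
  k=0: a=17, p=17, q=1
  k=1: a=1, p=18, q=1
  k=2: a=2, p=53, q=3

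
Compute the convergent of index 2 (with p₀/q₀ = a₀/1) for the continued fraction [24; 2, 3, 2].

Using pₖ = aₖpₖ₋₁ + pₖ₋₂, qₖ = aₖqₖ₋₁ + qₖ₋₂ (with p₋₁=1, p₋₂=0, q₋₁=0, q₋₂=1):
  k=0: a=24, p=24, q=1
  k=1: a=2, p=49, q=2
  k=2: a=3, p=171, q=7

171/7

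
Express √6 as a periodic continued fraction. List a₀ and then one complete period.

a₀ = ⌊√6⌋ = 2.
With m₀=0, d₀=1 and mₖ₊₁ = dₖaₖ − mₖ, dₖ₊₁ = (n − mₖ₊₁²)/dₖ, aₖ₊₁ = ⌊(a₀+mₖ₊₁)/dₖ₊₁⌋:
  k=1: m=2, d=2, a=2
  k=2: m=2, d=1, a=4
d=1 and a=2a₀=4 at k=2, so the next step gives (m, d) = (2, 2) again — its k=1 value — and the period has length 2.

[2; 2, 4]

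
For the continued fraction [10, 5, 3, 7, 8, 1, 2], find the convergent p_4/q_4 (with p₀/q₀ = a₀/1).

Using pₖ = aₖpₖ₋₁ + pₖ₋₂, qₖ = aₖqₖ₋₁ + qₖ₋₂ (with p₋₁=1, p₋₂=0, q₋₁=0, q₋₂=1):
  k=0: a=10, p=10, q=1
  k=1: a=5, p=51, q=5
  k=2: a=3, p=163, q=16
  k=3: a=7, p=1192, q=117
  k=4: a=8, p=9699, q=952

9699/952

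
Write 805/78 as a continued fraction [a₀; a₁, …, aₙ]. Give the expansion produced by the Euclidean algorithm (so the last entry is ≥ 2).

[10; 3, 8, 3]

805 = 10·78 + 25
78 = 3·25 + 3
25 = 8·3 + 1
3 = 3·1 + 0  (stop)
So 805/78 = [10; 3, 8, 3].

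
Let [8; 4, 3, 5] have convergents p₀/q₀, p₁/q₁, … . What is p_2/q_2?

107/13

Using pₖ = aₖpₖ₋₁ + pₖ₋₂, qₖ = aₖqₖ₋₁ + qₖ₋₂ (with p₋₁=1, p₋₂=0, q₋₁=0, q₋₂=1):
  k=0: a=8, p=8, q=1
  k=1: a=4, p=33, q=4
  k=2: a=3, p=107, q=13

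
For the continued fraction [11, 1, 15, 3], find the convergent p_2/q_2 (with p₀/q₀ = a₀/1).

191/16

Using pₖ = aₖpₖ₋₁ + pₖ₋₂, qₖ = aₖqₖ₋₁ + qₖ₋₂ (with p₋₁=1, p₋₂=0, q₋₁=0, q₋₂=1):
  k=0: a=11, p=11, q=1
  k=1: a=1, p=12, q=1
  k=2: a=15, p=191, q=16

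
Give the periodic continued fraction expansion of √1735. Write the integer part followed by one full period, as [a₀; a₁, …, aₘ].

[41; 1, 1, 1, 7, 1, 1, 1, 82]

a₀ = ⌊√1735⌋ = 41.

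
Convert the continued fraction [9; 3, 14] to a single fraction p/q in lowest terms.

Using pₖ = aₖpₖ₋₁ + pₖ₋₂ and qₖ = aₖqₖ₋₁ + qₖ₋₂:
  k=0: a=9, p=9, q=1
  k=1: a=3, p=28, q=3
  k=2: a=14, p=401, q=43

401/43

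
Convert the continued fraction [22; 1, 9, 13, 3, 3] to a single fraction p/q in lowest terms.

Using pₖ = aₖpₖ₋₁ + pₖ₋₂ and qₖ = aₖqₖ₋₁ + qₖ₋₂:
  k=0: a=22, p=22, q=1
  k=1: a=1, p=23, q=1
  k=2: a=9, p=229, q=10
  k=3: a=13, p=3000, q=131
  k=4: a=3, p=9229, q=403
  k=5: a=3, p=30687, q=1340

30687/1340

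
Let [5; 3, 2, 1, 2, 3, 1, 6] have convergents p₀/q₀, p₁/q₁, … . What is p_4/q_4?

Using pₖ = aₖpₖ₋₁ + pₖ₋₂, qₖ = aₖqₖ₋₁ + qₖ₋₂ (with p₋₁=1, p₋₂=0, q₋₁=0, q₋₂=1):
  k=0: a=5, p=5, q=1
  k=1: a=3, p=16, q=3
  k=2: a=2, p=37, q=7
  k=3: a=1, p=53, q=10
  k=4: a=2, p=143, q=27

143/27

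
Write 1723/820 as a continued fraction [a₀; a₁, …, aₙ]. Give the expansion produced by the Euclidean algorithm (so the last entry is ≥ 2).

1723 = 2×820 + 83
820 = 9×83 + 73
83 = 1×73 + 10
73 = 7×10 + 3
10 = 3×3 + 1
3 = 3×1 + 0  (stop)
So 1723/820 = [2; 9, 1, 7, 3, 3].

[2; 9, 1, 7, 3, 3]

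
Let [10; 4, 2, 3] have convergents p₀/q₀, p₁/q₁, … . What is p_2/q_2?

92/9

Using pₖ = aₖpₖ₋₁ + pₖ₋₂, qₖ = aₖqₖ₋₁ + qₖ₋₂ (with p₋₁=1, p₋₂=0, q₋₁=0, q₋₂=1):
  k=0: a=10, p=10, q=1
  k=1: a=4, p=41, q=4
  k=2: a=2, p=92, q=9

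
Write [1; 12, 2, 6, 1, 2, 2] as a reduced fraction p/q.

1360/1259

Fold from the inside: start with 2/1.
  2 + 1/2 = 5/2
  1 + 2/5 = 7/5
  6 + 5/7 = 47/7
  2 + 7/47 = 101/47
  12 + 47/101 = 1259/101
  1 + 101/1259 = 1360/1259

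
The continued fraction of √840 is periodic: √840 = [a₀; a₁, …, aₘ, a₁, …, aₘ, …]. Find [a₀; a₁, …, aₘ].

[28; 1, 56]

a₀ = ⌊√840⌋ = 28.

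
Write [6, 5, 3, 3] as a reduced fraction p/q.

Fold from the inside: start with 3/1.
  3 + 1/3 = 10/3
  5 + 3/10 = 53/10
  6 + 10/53 = 328/53

328/53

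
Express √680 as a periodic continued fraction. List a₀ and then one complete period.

a₀ = ⌊√680⌋ = 26.
With m₀=0, d₀=1 and mₖ₊₁ = dₖaₖ − mₖ, dₖ₊₁ = (n − mₖ₊₁²)/dₖ, aₖ₊₁ = ⌊(a₀+mₖ₊₁)/dₖ₊₁⌋:
  k=1: m=26, d=4, a=13
  k=2: m=26, d=1, a=52
d=1 and a=2a₀=52 at k=2, so the next step gives (m, d) = (26, 4) again — its k=1 value — and the period has length 2.

[26; 13, 52]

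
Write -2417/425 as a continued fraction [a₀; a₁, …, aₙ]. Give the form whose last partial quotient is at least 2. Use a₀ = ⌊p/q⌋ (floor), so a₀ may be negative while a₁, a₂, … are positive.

[-6; 3, 5, 8, 1, 2]

-2417 = -6*425 + 133
425 = 3*133 + 26
133 = 5*26 + 3
26 = 8*3 + 2
3 = 1*2 + 1
2 = 2*1 + 0  (stop)
So -2417/425 = [-6; 3, 5, 8, 1, 2].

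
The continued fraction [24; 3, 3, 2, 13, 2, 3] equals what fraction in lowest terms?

54247/2232

Fold from the inside: start with 3/1.
  2 + 1/3 = 7/3
  13 + 3/7 = 94/7
  2 + 7/94 = 195/94
  3 + 94/195 = 679/195
  3 + 195/679 = 2232/679
  24 + 679/2232 = 54247/2232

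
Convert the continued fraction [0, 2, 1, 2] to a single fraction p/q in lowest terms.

3/8

Using pₖ = aₖpₖ₋₁ + pₖ₋₂ and qₖ = aₖqₖ₋₁ + qₖ₋₂:
  k=0: a=0, p=0, q=1
  k=1: a=2, p=1, q=2
  k=2: a=1, p=1, q=3
  k=3: a=2, p=3, q=8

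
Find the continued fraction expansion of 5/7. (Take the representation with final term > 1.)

5 = 0·7 + 5
7 = 1·5 + 2
5 = 2·2 + 1
2 = 2·1 + 0  (stop)
So 5/7 = [0; 1, 2, 2].

[0; 1, 2, 2]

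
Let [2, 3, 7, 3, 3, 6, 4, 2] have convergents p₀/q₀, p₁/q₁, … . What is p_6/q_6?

Using pₖ = aₖpₖ₋₁ + pₖ₋₂, qₖ = aₖqₖ₋₁ + qₖ₋₂ (with p₋₁=1, p₋₂=0, q₋₁=0, q₋₂=1):
  k=0: a=2, p=2, q=1
  k=1: a=3, p=7, q=3
  k=2: a=7, p=51, q=22
  k=3: a=3, p=160, q=69
  k=4: a=3, p=531, q=229
  k=5: a=6, p=3346, q=1443
  k=6: a=4, p=13915, q=6001

13915/6001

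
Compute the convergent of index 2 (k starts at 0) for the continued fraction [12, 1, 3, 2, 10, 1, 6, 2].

51/4

Using pₖ = aₖpₖ₋₁ + pₖ₋₂, qₖ = aₖqₖ₋₁ + qₖ₋₂ (with p₋₁=1, p₋₂=0, q₋₁=0, q₋₂=1):
  k=0: a=12, p=12, q=1
  k=1: a=1, p=13, q=1
  k=2: a=3, p=51, q=4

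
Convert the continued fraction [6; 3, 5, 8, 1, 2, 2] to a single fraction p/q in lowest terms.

6294/997

Fold from the inside: start with 2/1.
  2 + 1/2 = 5/2
  1 + 2/5 = 7/5
  8 + 5/7 = 61/7
  5 + 7/61 = 312/61
  3 + 61/312 = 997/312
  6 + 312/997 = 6294/997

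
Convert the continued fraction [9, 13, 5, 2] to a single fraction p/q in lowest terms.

Fold from the inside: start with 2/1.
  5 + 1/2 = 11/2
  13 + 2/11 = 145/11
  9 + 11/145 = 1316/145

1316/145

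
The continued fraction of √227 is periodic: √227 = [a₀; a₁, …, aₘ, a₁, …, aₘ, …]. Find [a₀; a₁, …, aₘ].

a₀ = ⌊√227⌋ = 15.
With m₀=0, d₀=1 and mₖ₊₁ = dₖaₖ − mₖ, dₖ₊₁ = (n − mₖ₊₁²)/dₖ, aₖ₊₁ = ⌊(a₀+mₖ₊₁)/dₖ₊₁⌋:
  k=1: m=15, d=2, a=15
  k=2: m=15, d=1, a=30
d=1 and a=2a₀=30 at k=2, so the next step gives (m, d) = (15, 2) again — its k=1 value — and the period has length 2.

[15; 15, 30]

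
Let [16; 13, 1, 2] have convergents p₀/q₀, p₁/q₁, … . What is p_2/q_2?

225/14

Using pₖ = aₖpₖ₋₁ + pₖ₋₂, qₖ = aₖqₖ₋₁ + qₖ₋₂ (with p₋₁=1, p₋₂=0, q₋₁=0, q₋₂=1):
  k=0: a=16, p=16, q=1
  k=1: a=13, p=209, q=13
  k=2: a=1, p=225, q=14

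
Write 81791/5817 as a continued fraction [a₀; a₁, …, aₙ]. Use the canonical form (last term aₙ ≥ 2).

[14; 16, 2, 11, 3, 1, 3]

81791 = 14×5817 + 353
5817 = 16×353 + 169
353 = 2×169 + 15
169 = 11×15 + 4
15 = 3×4 + 3
4 = 1×3 + 1
3 = 3×1 + 0  (stop)
So 81791/5817 = [14; 16, 2, 11, 3, 1, 3].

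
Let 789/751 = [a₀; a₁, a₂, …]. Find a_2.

789 = 1·751 + 38   →  a_0 = 1
751 = 19·38 + 29   →  a_1 = 19
38 = 1·29 + 9   →  a_2 = 1

1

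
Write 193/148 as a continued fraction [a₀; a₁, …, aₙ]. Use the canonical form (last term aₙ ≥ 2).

[1; 3, 3, 2, 6]

193 = 1×148 + 45
148 = 3×45 + 13
45 = 3×13 + 6
13 = 2×6 + 1
6 = 6×1 + 0  (stop)
So 193/148 = [1; 3, 3, 2, 6].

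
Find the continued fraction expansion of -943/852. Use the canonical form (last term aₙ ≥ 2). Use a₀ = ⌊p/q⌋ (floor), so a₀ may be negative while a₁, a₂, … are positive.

[-2; 1, 8, 2, 1, 3, 8]

-943 = -2*852 + 761
852 = 1*761 + 91
761 = 8*91 + 33
91 = 2*33 + 25
33 = 1*25 + 8
25 = 3*8 + 1
8 = 8*1 + 0  (stop)
So -943/852 = [-2; 1, 8, 2, 1, 3, 8].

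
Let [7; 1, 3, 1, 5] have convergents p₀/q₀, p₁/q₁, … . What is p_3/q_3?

Using pₖ = aₖpₖ₋₁ + pₖ₋₂, qₖ = aₖqₖ₋₁ + qₖ₋₂ (with p₋₁=1, p₋₂=0, q₋₁=0, q₋₂=1):
  k=0: a=7, p=7, q=1
  k=1: a=1, p=8, q=1
  k=2: a=3, p=31, q=4
  k=3: a=1, p=39, q=5

39/5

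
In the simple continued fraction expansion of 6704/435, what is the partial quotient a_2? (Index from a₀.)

2

6704 = 15·435 + 179   →  a_0 = 15
435 = 2·179 + 77   →  a_1 = 2
179 = 2·77 + 25   →  a_2 = 2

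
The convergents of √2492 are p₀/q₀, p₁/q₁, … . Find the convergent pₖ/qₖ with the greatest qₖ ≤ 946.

√2492 = [49; 1, 11, 2, 24, 2, 11, 1, 98, …] (period length 8).
Convergents:
  p_0/q_0 = 49/1
  p_1/q_1 = 50/1
  p_2/q_2 = 599/12
  p_3/q_3 = 1248/25
  p_4/q_4 = 30551/612
  p_5/q_5 = 62350/1249
q_4 = 612 ≤ 946 < 1249 = q_5, so the answer is 30551/612.

30551/612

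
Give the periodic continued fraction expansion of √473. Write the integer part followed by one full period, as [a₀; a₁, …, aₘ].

a₀ = ⌊√473⌋ = 21.
With m₀=0, d₀=1 and mₖ₊₁ = dₖaₖ − mₖ, dₖ₊₁ = (n − mₖ₊₁²)/dₖ, aₖ₊₁ = ⌊(a₀+mₖ₊₁)/dₖ₊₁⌋:
  k=1: m=21, d=32, a=1
  k=2: m=11, d=11, a=2
  k=3: m=11, d=32, a=1
  k=4: m=21, d=1, a=42
d=1 and a=2a₀=42 at k=4, so the next step gives (m, d) = (21, 32) again — its k=1 value — and the period has length 4.

[21; 1, 2, 1, 42]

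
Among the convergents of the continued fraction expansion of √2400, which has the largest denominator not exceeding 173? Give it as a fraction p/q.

4801/98

√2400 = [48; 1, 96, …] (period length 2).
Convergents:
  p_0/q_0 = 48/1
  p_1/q_1 = 49/1
  p_2/q_2 = 4752/97
  p_3/q_3 = 4801/98
  p_4/q_4 = 465648/9505
q_3 = 98 ≤ 173 < 9505 = q_4, so the answer is 4801/98.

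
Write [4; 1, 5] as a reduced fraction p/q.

Fold from the inside: start with 5/1.
  1 + 1/5 = 6/5
  4 + 5/6 = 29/6

29/6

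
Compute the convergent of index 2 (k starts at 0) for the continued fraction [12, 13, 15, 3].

2367/196

Using pₖ = aₖpₖ₋₁ + pₖ₋₂, qₖ = aₖqₖ₋₁ + qₖ₋₂ (with p₋₁=1, p₋₂=0, q₋₁=0, q₋₂=1):
  k=0: a=12, p=12, q=1
  k=1: a=13, p=157, q=13
  k=2: a=15, p=2367, q=196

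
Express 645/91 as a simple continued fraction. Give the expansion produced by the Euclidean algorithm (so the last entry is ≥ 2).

645 = 7*91 + 8
91 = 11*8 + 3
8 = 2*3 + 2
3 = 1*2 + 1
2 = 2*1 + 0  (stop)
So 645/91 = [7; 11, 2, 1, 2].

[7; 11, 2, 1, 2]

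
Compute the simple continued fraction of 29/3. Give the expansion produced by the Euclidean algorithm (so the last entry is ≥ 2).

[9; 1, 2]

29 = 9·3 + 2
3 = 1·2 + 1
2 = 2·1 + 0  (stop)
So 29/3 = [9; 1, 2].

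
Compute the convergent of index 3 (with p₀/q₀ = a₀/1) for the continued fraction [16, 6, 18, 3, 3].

Using pₖ = aₖpₖ₋₁ + pₖ₋₂, qₖ = aₖqₖ₋₁ + qₖ₋₂ (with p₋₁=1, p₋₂=0, q₋₁=0, q₋₂=1):
  k=0: a=16, p=16, q=1
  k=1: a=6, p=97, q=6
  k=2: a=18, p=1762, q=109
  k=3: a=3, p=5383, q=333

5383/333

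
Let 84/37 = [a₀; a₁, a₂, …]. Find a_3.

2

84 = 2·37 + 10   →  a_0 = 2
37 = 3·10 + 7   →  a_1 = 3
10 = 1·7 + 3   →  a_2 = 1
7 = 2·3 + 1   →  a_3 = 2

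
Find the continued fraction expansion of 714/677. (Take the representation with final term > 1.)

714 = 1*677 + 37
677 = 18*37 + 11
37 = 3*11 + 4
11 = 2*4 + 3
4 = 1*3 + 1
3 = 3*1 + 0  (stop)
So 714/677 = [1; 18, 3, 2, 1, 3].

[1; 18, 3, 2, 1, 3]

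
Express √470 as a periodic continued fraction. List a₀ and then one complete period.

[21; 1, 2, 8, 2, 1, 42]

a₀ = ⌊√470⌋ = 21.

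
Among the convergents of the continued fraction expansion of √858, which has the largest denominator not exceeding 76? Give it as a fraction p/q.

√858 = [29; 3, 2, 3, 58, …] (period length 4).
Convergents:
  p_0/q_0 = 29/1
  p_1/q_1 = 88/3
  p_2/q_2 = 205/7
  p_3/q_3 = 703/24
  p_4/q_4 = 40979/1399
q_3 = 24 ≤ 76 < 1399 = q_4, so the answer is 703/24.

703/24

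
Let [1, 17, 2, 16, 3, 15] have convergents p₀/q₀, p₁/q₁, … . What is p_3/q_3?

610/577

Using pₖ = aₖpₖ₋₁ + pₖ₋₂, qₖ = aₖqₖ₋₁ + qₖ₋₂ (with p₋₁=1, p₋₂=0, q₋₁=0, q₋₂=1):
  k=0: a=1, p=1, q=1
  k=1: a=17, p=18, q=17
  k=2: a=2, p=37, q=35
  k=3: a=16, p=610, q=577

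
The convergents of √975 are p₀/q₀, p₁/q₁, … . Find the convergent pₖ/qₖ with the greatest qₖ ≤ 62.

1249/40

√975 = [31; 4, 2, 4, 62, …] (period length 4).
Convergents:
  p_0/q_0 = 31/1
  p_1/q_1 = 125/4
  p_2/q_2 = 281/9
  p_3/q_3 = 1249/40
  p_4/q_4 = 77719/2489
q_3 = 40 ≤ 62 < 2489 = q_4, so the answer is 1249/40.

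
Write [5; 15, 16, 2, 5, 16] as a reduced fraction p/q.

223494/44113

Fold from the inside: start with 16/1.
  5 + 1/16 = 81/16
  2 + 16/81 = 178/81
  16 + 81/178 = 2929/178
  15 + 178/2929 = 44113/2929
  5 + 2929/44113 = 223494/44113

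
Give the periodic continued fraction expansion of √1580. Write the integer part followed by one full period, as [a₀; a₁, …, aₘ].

a₀ = ⌊√1580⌋ = 39.

[39; 1, 2, 1, 78]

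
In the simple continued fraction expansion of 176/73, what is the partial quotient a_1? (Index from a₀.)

2

176 = 2·73 + 30   →  a_0 = 2
73 = 2·30 + 13   →  a_1 = 2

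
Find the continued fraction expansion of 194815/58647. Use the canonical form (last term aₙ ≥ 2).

194815 = 3×58647 + 18874
58647 = 3×18874 + 2025
18874 = 9×2025 + 649
2025 = 3×649 + 78
649 = 8×78 + 25
78 = 3×25 + 3
25 = 8×3 + 1
3 = 3×1 + 0  (stop)
So 194815/58647 = [3; 3, 9, 3, 8, 3, 8, 3].

[3; 3, 9, 3, 8, 3, 8, 3]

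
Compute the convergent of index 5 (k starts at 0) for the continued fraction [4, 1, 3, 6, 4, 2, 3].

1109/233

Using pₖ = aₖpₖ₋₁ + pₖ₋₂, qₖ = aₖqₖ₋₁ + qₖ₋₂ (with p₋₁=1, p₋₂=0, q₋₁=0, q₋₂=1):
  k=0: a=4, p=4, q=1
  k=1: a=1, p=5, q=1
  k=2: a=3, p=19, q=4
  k=3: a=6, p=119, q=25
  k=4: a=4, p=495, q=104
  k=5: a=2, p=1109, q=233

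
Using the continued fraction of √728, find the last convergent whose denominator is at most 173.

√728 = [26; 1, 52, …] (period length 2).
Convergents:
  p_0/q_0 = 26/1
  p_1/q_1 = 27/1
  p_2/q_2 = 1430/53
  p_3/q_3 = 1457/54
  p_4/q_4 = 77194/2861
q_3 = 54 ≤ 173 < 2861 = q_4, so the answer is 1457/54.

1457/54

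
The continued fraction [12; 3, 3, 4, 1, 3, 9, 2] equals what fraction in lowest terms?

Fold from the inside: start with 2/1.
  9 + 1/2 = 19/2
  3 + 2/19 = 59/19
  1 + 19/59 = 78/59
  4 + 59/78 = 371/78
  3 + 78/371 = 1191/371
  3 + 371/1191 = 3944/1191
  12 + 1191/3944 = 48519/3944

48519/3944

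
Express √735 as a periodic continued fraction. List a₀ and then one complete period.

[27; 9, 54]

a₀ = ⌊√735⌋ = 27.
With m₀=0, d₀=1 and mₖ₊₁ = dₖaₖ − mₖ, dₖ₊₁ = (n − mₖ₊₁²)/dₖ, aₖ₊₁ = ⌊(a₀+mₖ₊₁)/dₖ₊₁⌋:
  k=1: m=27, d=6, a=9
  k=2: m=27, d=1, a=54
d=1 and a=2a₀=54 at k=2, so the next step gives (m, d) = (27, 6) again — its k=1 value — and the period has length 2.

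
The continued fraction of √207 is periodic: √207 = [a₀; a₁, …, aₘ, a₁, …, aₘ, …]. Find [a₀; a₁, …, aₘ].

[14; 2, 1, 1, 2, 1, 1, 2, 28]

a₀ = ⌊√207⌋ = 14.
With m₀=0, d₀=1 and mₖ₊₁ = dₖaₖ − mₖ, dₖ₊₁ = (n − mₖ₊₁²)/dₖ, aₖ₊₁ = ⌊(a₀+mₖ₊₁)/dₖ₊₁⌋:
  k=1: m=14, d=11, a=2
  k=2: m=8, d=13, a=1
  k=3: m=5, d=14, a=1
  k=4: m=9, d=9, a=2
  k=5: m=9, d=14, a=1
  k=6: m=5, d=13, a=1
  k=7: m=8, d=11, a=2
  k=8: m=14, d=1, a=28
d=1 and a=2a₀=28 at k=8, so the next step gives (m, d) = (14, 11) again — its k=1 value — and the period has length 8.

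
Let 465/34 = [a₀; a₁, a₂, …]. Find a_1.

1

465 = 13·34 + 23   →  a_0 = 13
34 = 1·23 + 11   →  a_1 = 1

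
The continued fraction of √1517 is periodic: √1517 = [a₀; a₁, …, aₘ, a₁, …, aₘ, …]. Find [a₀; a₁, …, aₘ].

a₀ = ⌊√1517⌋ = 38.
With m₀=0, d₀=1 and mₖ₊₁ = dₖaₖ − mₖ, dₖ₊₁ = (n − mₖ₊₁²)/dₖ, aₖ₊₁ = ⌊(a₀+mₖ₊₁)/dₖ₊₁⌋:
  k=1: m=38, d=73, a=1
  k=2: m=35, d=4, a=18
  k=3: m=37, d=37, a=2
  k=4: m=37, d=4, a=18
  k=5: m=35, d=73, a=1
  k=6: m=38, d=1, a=76
d=1 and a=2a₀=76 at k=6, so the next step gives (m, d) = (38, 73) again — its k=1 value — and the period has length 6.

[38; 1, 18, 2, 18, 1, 76]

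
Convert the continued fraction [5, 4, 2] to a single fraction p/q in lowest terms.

Using pₖ = aₖpₖ₋₁ + pₖ₋₂ and qₖ = aₖqₖ₋₁ + qₖ₋₂:
  k=0: a=5, p=5, q=1
  k=1: a=4, p=21, q=4
  k=2: a=2, p=47, q=9

47/9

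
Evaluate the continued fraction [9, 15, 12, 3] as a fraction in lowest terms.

5059/558

Using pₖ = aₖpₖ₋₁ + pₖ₋₂ and qₖ = aₖqₖ₋₁ + qₖ₋₂:
  k=0: a=9, p=9, q=1
  k=1: a=15, p=136, q=15
  k=2: a=12, p=1641, q=181
  k=3: a=3, p=5059, q=558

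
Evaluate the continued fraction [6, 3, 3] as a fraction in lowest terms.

Using pₖ = aₖpₖ₋₁ + pₖ₋₂ and qₖ = aₖqₖ₋₁ + qₖ₋₂:
  k=0: a=6, p=6, q=1
  k=1: a=3, p=19, q=3
  k=2: a=3, p=63, q=10

63/10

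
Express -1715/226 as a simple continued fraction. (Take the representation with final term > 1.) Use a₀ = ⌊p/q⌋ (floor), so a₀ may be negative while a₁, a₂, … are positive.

-1715 = -8*226 + 93
226 = 2*93 + 40
93 = 2*40 + 13
40 = 3*13 + 1
13 = 13*1 + 0  (stop)
So -1715/226 = [-8; 2, 2, 3, 13].

[-8; 2, 2, 3, 13]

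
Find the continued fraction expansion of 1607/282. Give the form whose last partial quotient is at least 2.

1607 = 5·282 + 197
282 = 1·197 + 85
197 = 2·85 + 27
85 = 3·27 + 4
27 = 6·4 + 3
4 = 1·3 + 1
3 = 3·1 + 0  (stop)
So 1607/282 = [5; 1, 2, 3, 6, 1, 3].

[5; 1, 2, 3, 6, 1, 3]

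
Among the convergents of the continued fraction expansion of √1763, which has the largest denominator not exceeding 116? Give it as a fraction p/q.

√1763 = [41; 1, 82, …] (period length 2).
Convergents:
  p_0/q_0 = 41/1
  p_1/q_1 = 42/1
  p_2/q_2 = 3485/83
  p_3/q_3 = 3527/84
  p_4/q_4 = 292699/6971
q_3 = 84 ≤ 116 < 6971 = q_4, so the answer is 3527/84.

3527/84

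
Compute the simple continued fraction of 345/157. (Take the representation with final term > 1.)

345 = 2·157 + 31
157 = 5·31 + 2
31 = 15·2 + 1
2 = 2·1 + 0  (stop)
So 345/157 = [2; 5, 15, 2].

[2; 5, 15, 2]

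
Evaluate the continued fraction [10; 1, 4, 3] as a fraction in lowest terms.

Fold from the inside: start with 3/1.
  4 + 1/3 = 13/3
  1 + 3/13 = 16/13
  10 + 13/16 = 173/16

173/16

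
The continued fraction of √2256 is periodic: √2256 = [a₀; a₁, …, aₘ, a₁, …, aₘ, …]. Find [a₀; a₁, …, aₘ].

a₀ = ⌊√2256⌋ = 47.
With m₀=0, d₀=1 and mₖ₊₁ = dₖaₖ − mₖ, dₖ₊₁ = (n − mₖ₊₁²)/dₖ, aₖ₊₁ = ⌊(a₀+mₖ₊₁)/dₖ₊₁⌋:
  k=1: m=47, d=47, a=2
  k=2: m=47, d=1, a=94
d=1 and a=2a₀=94 at k=2, so the next step gives (m, d) = (47, 47) again — its k=1 value — and the period has length 2.

[47; 2, 94]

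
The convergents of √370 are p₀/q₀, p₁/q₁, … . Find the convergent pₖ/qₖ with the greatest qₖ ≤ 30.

√370 = [19; 4, 4, 38, …] (period length 3).
Convergents:
  p_0/q_0 = 19/1
  p_1/q_1 = 77/4
  p_2/q_2 = 327/17
  p_3/q_3 = 12503/650
q_2 = 17 ≤ 30 < 650 = q_3, so the answer is 327/17.

327/17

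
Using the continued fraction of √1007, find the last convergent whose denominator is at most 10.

127/4

√1007 = [31; 1, 2, 1, 2, 1, 62, …] (period length 6).
Convergents:
  p_0/q_0 = 31/1
  p_1/q_1 = 32/1
  p_2/q_2 = 95/3
  p_3/q_3 = 127/4
  p_4/q_4 = 349/11
q_3 = 4 ≤ 10 < 11 = q_4, so the answer is 127/4.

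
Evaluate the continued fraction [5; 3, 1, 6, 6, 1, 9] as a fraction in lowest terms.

Fold from the inside: start with 9/1.
  1 + 1/9 = 10/9
  6 + 9/10 = 69/10
  6 + 10/69 = 424/69
  1 + 69/424 = 493/424
  3 + 424/493 = 1903/493
  5 + 493/1903 = 10008/1903

10008/1903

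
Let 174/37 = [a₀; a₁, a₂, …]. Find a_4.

1

174 = 4·37 + 26   →  a_0 = 4
37 = 1·26 + 11   →  a_1 = 1
26 = 2·11 + 4   →  a_2 = 2
11 = 2·4 + 3   →  a_3 = 2
4 = 1·3 + 1   →  a_4 = 1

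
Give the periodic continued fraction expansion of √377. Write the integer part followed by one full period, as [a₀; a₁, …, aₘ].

a₀ = ⌊√377⌋ = 19.

[19; 2, 2, 2, 38]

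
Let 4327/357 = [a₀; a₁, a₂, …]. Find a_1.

8

4327 = 12·357 + 43   →  a_0 = 12
357 = 8·43 + 13   →  a_1 = 8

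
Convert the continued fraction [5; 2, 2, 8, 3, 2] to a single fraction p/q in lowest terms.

1643/304

Using pₖ = aₖpₖ₋₁ + pₖ₋₂ and qₖ = aₖqₖ₋₁ + qₖ₋₂:
  k=0: a=5, p=5, q=1
  k=1: a=2, p=11, q=2
  k=2: a=2, p=27, q=5
  k=3: a=8, p=227, q=42
  k=4: a=3, p=708, q=131
  k=5: a=2, p=1643, q=304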